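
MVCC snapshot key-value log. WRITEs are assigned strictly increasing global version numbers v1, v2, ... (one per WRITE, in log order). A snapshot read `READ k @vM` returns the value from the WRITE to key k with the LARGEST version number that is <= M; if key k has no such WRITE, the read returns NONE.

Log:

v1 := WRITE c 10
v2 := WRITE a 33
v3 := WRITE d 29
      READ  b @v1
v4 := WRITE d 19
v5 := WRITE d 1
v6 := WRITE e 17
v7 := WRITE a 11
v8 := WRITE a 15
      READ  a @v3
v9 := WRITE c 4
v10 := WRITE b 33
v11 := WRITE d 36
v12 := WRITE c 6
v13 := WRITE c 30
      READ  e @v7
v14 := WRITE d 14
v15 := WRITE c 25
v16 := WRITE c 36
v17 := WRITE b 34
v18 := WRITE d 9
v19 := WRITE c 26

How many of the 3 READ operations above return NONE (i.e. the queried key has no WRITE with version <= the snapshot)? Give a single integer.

Answer: 1

Derivation:
v1: WRITE c=10  (c history now [(1, 10)])
v2: WRITE a=33  (a history now [(2, 33)])
v3: WRITE d=29  (d history now [(3, 29)])
READ b @v1: history=[] -> no version <= 1 -> NONE
v4: WRITE d=19  (d history now [(3, 29), (4, 19)])
v5: WRITE d=1  (d history now [(3, 29), (4, 19), (5, 1)])
v6: WRITE e=17  (e history now [(6, 17)])
v7: WRITE a=11  (a history now [(2, 33), (7, 11)])
v8: WRITE a=15  (a history now [(2, 33), (7, 11), (8, 15)])
READ a @v3: history=[(2, 33), (7, 11), (8, 15)] -> pick v2 -> 33
v9: WRITE c=4  (c history now [(1, 10), (9, 4)])
v10: WRITE b=33  (b history now [(10, 33)])
v11: WRITE d=36  (d history now [(3, 29), (4, 19), (5, 1), (11, 36)])
v12: WRITE c=6  (c history now [(1, 10), (9, 4), (12, 6)])
v13: WRITE c=30  (c history now [(1, 10), (9, 4), (12, 6), (13, 30)])
READ e @v7: history=[(6, 17)] -> pick v6 -> 17
v14: WRITE d=14  (d history now [(3, 29), (4, 19), (5, 1), (11, 36), (14, 14)])
v15: WRITE c=25  (c history now [(1, 10), (9, 4), (12, 6), (13, 30), (15, 25)])
v16: WRITE c=36  (c history now [(1, 10), (9, 4), (12, 6), (13, 30), (15, 25), (16, 36)])
v17: WRITE b=34  (b history now [(10, 33), (17, 34)])
v18: WRITE d=9  (d history now [(3, 29), (4, 19), (5, 1), (11, 36), (14, 14), (18, 9)])
v19: WRITE c=26  (c history now [(1, 10), (9, 4), (12, 6), (13, 30), (15, 25), (16, 36), (19, 26)])
Read results in order: ['NONE', '33', '17']
NONE count = 1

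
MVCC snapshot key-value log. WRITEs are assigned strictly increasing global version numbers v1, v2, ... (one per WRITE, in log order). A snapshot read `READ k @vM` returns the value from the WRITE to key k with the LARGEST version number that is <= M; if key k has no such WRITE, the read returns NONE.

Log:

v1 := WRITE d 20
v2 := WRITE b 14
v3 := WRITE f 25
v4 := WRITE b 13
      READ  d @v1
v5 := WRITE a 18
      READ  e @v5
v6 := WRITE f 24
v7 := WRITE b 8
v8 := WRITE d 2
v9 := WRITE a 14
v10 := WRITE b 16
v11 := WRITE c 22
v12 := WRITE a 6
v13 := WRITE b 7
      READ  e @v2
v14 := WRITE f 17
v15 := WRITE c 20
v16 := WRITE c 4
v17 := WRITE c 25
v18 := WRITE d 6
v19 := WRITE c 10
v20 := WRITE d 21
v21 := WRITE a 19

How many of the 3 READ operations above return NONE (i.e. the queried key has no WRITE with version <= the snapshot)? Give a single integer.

v1: WRITE d=20  (d history now [(1, 20)])
v2: WRITE b=14  (b history now [(2, 14)])
v3: WRITE f=25  (f history now [(3, 25)])
v4: WRITE b=13  (b history now [(2, 14), (4, 13)])
READ d @v1: history=[(1, 20)] -> pick v1 -> 20
v5: WRITE a=18  (a history now [(5, 18)])
READ e @v5: history=[] -> no version <= 5 -> NONE
v6: WRITE f=24  (f history now [(3, 25), (6, 24)])
v7: WRITE b=8  (b history now [(2, 14), (4, 13), (7, 8)])
v8: WRITE d=2  (d history now [(1, 20), (8, 2)])
v9: WRITE a=14  (a history now [(5, 18), (9, 14)])
v10: WRITE b=16  (b history now [(2, 14), (4, 13), (7, 8), (10, 16)])
v11: WRITE c=22  (c history now [(11, 22)])
v12: WRITE a=6  (a history now [(5, 18), (9, 14), (12, 6)])
v13: WRITE b=7  (b history now [(2, 14), (4, 13), (7, 8), (10, 16), (13, 7)])
READ e @v2: history=[] -> no version <= 2 -> NONE
v14: WRITE f=17  (f history now [(3, 25), (6, 24), (14, 17)])
v15: WRITE c=20  (c history now [(11, 22), (15, 20)])
v16: WRITE c=4  (c history now [(11, 22), (15, 20), (16, 4)])
v17: WRITE c=25  (c history now [(11, 22), (15, 20), (16, 4), (17, 25)])
v18: WRITE d=6  (d history now [(1, 20), (8, 2), (18, 6)])
v19: WRITE c=10  (c history now [(11, 22), (15, 20), (16, 4), (17, 25), (19, 10)])
v20: WRITE d=21  (d history now [(1, 20), (8, 2), (18, 6), (20, 21)])
v21: WRITE a=19  (a history now [(5, 18), (9, 14), (12, 6), (21, 19)])
Read results in order: ['20', 'NONE', 'NONE']
NONE count = 2

Answer: 2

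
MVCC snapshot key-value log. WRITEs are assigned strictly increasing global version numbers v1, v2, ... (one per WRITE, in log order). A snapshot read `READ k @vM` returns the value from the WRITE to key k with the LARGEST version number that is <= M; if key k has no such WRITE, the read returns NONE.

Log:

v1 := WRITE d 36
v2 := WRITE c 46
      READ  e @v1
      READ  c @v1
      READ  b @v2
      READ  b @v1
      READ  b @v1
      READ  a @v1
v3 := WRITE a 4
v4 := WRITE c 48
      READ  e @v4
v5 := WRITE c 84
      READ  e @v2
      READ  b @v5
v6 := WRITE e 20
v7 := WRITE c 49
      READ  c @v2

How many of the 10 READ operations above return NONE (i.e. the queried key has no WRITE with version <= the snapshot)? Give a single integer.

v1: WRITE d=36  (d history now [(1, 36)])
v2: WRITE c=46  (c history now [(2, 46)])
READ e @v1: history=[] -> no version <= 1 -> NONE
READ c @v1: history=[(2, 46)] -> no version <= 1 -> NONE
READ b @v2: history=[] -> no version <= 2 -> NONE
READ b @v1: history=[] -> no version <= 1 -> NONE
READ b @v1: history=[] -> no version <= 1 -> NONE
READ a @v1: history=[] -> no version <= 1 -> NONE
v3: WRITE a=4  (a history now [(3, 4)])
v4: WRITE c=48  (c history now [(2, 46), (4, 48)])
READ e @v4: history=[] -> no version <= 4 -> NONE
v5: WRITE c=84  (c history now [(2, 46), (4, 48), (5, 84)])
READ e @v2: history=[] -> no version <= 2 -> NONE
READ b @v5: history=[] -> no version <= 5 -> NONE
v6: WRITE e=20  (e history now [(6, 20)])
v7: WRITE c=49  (c history now [(2, 46), (4, 48), (5, 84), (7, 49)])
READ c @v2: history=[(2, 46), (4, 48), (5, 84), (7, 49)] -> pick v2 -> 46
Read results in order: ['NONE', 'NONE', 'NONE', 'NONE', 'NONE', 'NONE', 'NONE', 'NONE', 'NONE', '46']
NONE count = 9

Answer: 9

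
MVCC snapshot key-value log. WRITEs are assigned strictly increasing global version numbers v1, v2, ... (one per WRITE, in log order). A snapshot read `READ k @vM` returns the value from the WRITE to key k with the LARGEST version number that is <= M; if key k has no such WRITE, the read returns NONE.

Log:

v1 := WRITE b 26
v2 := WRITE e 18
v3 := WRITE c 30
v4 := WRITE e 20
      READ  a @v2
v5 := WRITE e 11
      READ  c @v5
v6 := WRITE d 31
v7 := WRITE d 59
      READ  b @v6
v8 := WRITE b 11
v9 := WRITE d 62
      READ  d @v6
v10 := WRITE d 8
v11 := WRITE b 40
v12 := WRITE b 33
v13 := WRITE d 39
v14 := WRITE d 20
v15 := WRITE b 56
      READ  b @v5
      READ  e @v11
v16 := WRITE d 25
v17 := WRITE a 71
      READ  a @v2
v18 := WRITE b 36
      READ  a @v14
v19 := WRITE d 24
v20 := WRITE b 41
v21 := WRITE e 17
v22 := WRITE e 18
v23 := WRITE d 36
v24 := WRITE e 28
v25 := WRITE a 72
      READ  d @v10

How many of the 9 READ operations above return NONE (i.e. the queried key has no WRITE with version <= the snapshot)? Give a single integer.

Answer: 3

Derivation:
v1: WRITE b=26  (b history now [(1, 26)])
v2: WRITE e=18  (e history now [(2, 18)])
v3: WRITE c=30  (c history now [(3, 30)])
v4: WRITE e=20  (e history now [(2, 18), (4, 20)])
READ a @v2: history=[] -> no version <= 2 -> NONE
v5: WRITE e=11  (e history now [(2, 18), (4, 20), (5, 11)])
READ c @v5: history=[(3, 30)] -> pick v3 -> 30
v6: WRITE d=31  (d history now [(6, 31)])
v7: WRITE d=59  (d history now [(6, 31), (7, 59)])
READ b @v6: history=[(1, 26)] -> pick v1 -> 26
v8: WRITE b=11  (b history now [(1, 26), (8, 11)])
v9: WRITE d=62  (d history now [(6, 31), (7, 59), (9, 62)])
READ d @v6: history=[(6, 31), (7, 59), (9, 62)] -> pick v6 -> 31
v10: WRITE d=8  (d history now [(6, 31), (7, 59), (9, 62), (10, 8)])
v11: WRITE b=40  (b history now [(1, 26), (8, 11), (11, 40)])
v12: WRITE b=33  (b history now [(1, 26), (8, 11), (11, 40), (12, 33)])
v13: WRITE d=39  (d history now [(6, 31), (7, 59), (9, 62), (10, 8), (13, 39)])
v14: WRITE d=20  (d history now [(6, 31), (7, 59), (9, 62), (10, 8), (13, 39), (14, 20)])
v15: WRITE b=56  (b history now [(1, 26), (8, 11), (11, 40), (12, 33), (15, 56)])
READ b @v5: history=[(1, 26), (8, 11), (11, 40), (12, 33), (15, 56)] -> pick v1 -> 26
READ e @v11: history=[(2, 18), (4, 20), (5, 11)] -> pick v5 -> 11
v16: WRITE d=25  (d history now [(6, 31), (7, 59), (9, 62), (10, 8), (13, 39), (14, 20), (16, 25)])
v17: WRITE a=71  (a history now [(17, 71)])
READ a @v2: history=[(17, 71)] -> no version <= 2 -> NONE
v18: WRITE b=36  (b history now [(1, 26), (8, 11), (11, 40), (12, 33), (15, 56), (18, 36)])
READ a @v14: history=[(17, 71)] -> no version <= 14 -> NONE
v19: WRITE d=24  (d history now [(6, 31), (7, 59), (9, 62), (10, 8), (13, 39), (14, 20), (16, 25), (19, 24)])
v20: WRITE b=41  (b history now [(1, 26), (8, 11), (11, 40), (12, 33), (15, 56), (18, 36), (20, 41)])
v21: WRITE e=17  (e history now [(2, 18), (4, 20), (5, 11), (21, 17)])
v22: WRITE e=18  (e history now [(2, 18), (4, 20), (5, 11), (21, 17), (22, 18)])
v23: WRITE d=36  (d history now [(6, 31), (7, 59), (9, 62), (10, 8), (13, 39), (14, 20), (16, 25), (19, 24), (23, 36)])
v24: WRITE e=28  (e history now [(2, 18), (4, 20), (5, 11), (21, 17), (22, 18), (24, 28)])
v25: WRITE a=72  (a history now [(17, 71), (25, 72)])
READ d @v10: history=[(6, 31), (7, 59), (9, 62), (10, 8), (13, 39), (14, 20), (16, 25), (19, 24), (23, 36)] -> pick v10 -> 8
Read results in order: ['NONE', '30', '26', '31', '26', '11', 'NONE', 'NONE', '8']
NONE count = 3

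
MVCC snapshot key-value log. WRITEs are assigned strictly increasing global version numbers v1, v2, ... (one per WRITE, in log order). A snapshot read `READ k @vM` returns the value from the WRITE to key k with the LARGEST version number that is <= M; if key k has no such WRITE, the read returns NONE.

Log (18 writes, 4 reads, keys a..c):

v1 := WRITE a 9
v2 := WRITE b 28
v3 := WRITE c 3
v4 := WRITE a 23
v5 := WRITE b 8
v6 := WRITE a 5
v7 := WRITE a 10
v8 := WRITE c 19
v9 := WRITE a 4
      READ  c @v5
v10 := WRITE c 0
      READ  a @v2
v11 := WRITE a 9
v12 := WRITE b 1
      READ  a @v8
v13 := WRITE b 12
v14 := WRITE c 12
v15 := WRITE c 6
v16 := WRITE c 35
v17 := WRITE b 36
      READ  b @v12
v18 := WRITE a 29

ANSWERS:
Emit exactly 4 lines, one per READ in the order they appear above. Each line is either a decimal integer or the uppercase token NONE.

v1: WRITE a=9  (a history now [(1, 9)])
v2: WRITE b=28  (b history now [(2, 28)])
v3: WRITE c=3  (c history now [(3, 3)])
v4: WRITE a=23  (a history now [(1, 9), (4, 23)])
v5: WRITE b=8  (b history now [(2, 28), (5, 8)])
v6: WRITE a=5  (a history now [(1, 9), (4, 23), (6, 5)])
v7: WRITE a=10  (a history now [(1, 9), (4, 23), (6, 5), (7, 10)])
v8: WRITE c=19  (c history now [(3, 3), (8, 19)])
v9: WRITE a=4  (a history now [(1, 9), (4, 23), (6, 5), (7, 10), (9, 4)])
READ c @v5: history=[(3, 3), (8, 19)] -> pick v3 -> 3
v10: WRITE c=0  (c history now [(3, 3), (8, 19), (10, 0)])
READ a @v2: history=[(1, 9), (4, 23), (6, 5), (7, 10), (9, 4)] -> pick v1 -> 9
v11: WRITE a=9  (a history now [(1, 9), (4, 23), (6, 5), (7, 10), (9, 4), (11, 9)])
v12: WRITE b=1  (b history now [(2, 28), (5, 8), (12, 1)])
READ a @v8: history=[(1, 9), (4, 23), (6, 5), (7, 10), (9, 4), (11, 9)] -> pick v7 -> 10
v13: WRITE b=12  (b history now [(2, 28), (5, 8), (12, 1), (13, 12)])
v14: WRITE c=12  (c history now [(3, 3), (8, 19), (10, 0), (14, 12)])
v15: WRITE c=6  (c history now [(3, 3), (8, 19), (10, 0), (14, 12), (15, 6)])
v16: WRITE c=35  (c history now [(3, 3), (8, 19), (10, 0), (14, 12), (15, 6), (16, 35)])
v17: WRITE b=36  (b history now [(2, 28), (5, 8), (12, 1), (13, 12), (17, 36)])
READ b @v12: history=[(2, 28), (5, 8), (12, 1), (13, 12), (17, 36)] -> pick v12 -> 1
v18: WRITE a=29  (a history now [(1, 9), (4, 23), (6, 5), (7, 10), (9, 4), (11, 9), (18, 29)])

Answer: 3
9
10
1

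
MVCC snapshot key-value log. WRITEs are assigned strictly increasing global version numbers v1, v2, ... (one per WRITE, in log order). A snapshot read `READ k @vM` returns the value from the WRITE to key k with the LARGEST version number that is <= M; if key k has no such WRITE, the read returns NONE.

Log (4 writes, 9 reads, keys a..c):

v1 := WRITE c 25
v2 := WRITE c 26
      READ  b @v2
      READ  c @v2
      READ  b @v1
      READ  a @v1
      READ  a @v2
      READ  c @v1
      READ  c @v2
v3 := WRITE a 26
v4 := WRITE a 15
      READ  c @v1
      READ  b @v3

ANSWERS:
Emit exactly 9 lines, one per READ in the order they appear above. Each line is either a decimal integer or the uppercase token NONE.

Answer: NONE
26
NONE
NONE
NONE
25
26
25
NONE

Derivation:
v1: WRITE c=25  (c history now [(1, 25)])
v2: WRITE c=26  (c history now [(1, 25), (2, 26)])
READ b @v2: history=[] -> no version <= 2 -> NONE
READ c @v2: history=[(1, 25), (2, 26)] -> pick v2 -> 26
READ b @v1: history=[] -> no version <= 1 -> NONE
READ a @v1: history=[] -> no version <= 1 -> NONE
READ a @v2: history=[] -> no version <= 2 -> NONE
READ c @v1: history=[(1, 25), (2, 26)] -> pick v1 -> 25
READ c @v2: history=[(1, 25), (2, 26)] -> pick v2 -> 26
v3: WRITE a=26  (a history now [(3, 26)])
v4: WRITE a=15  (a history now [(3, 26), (4, 15)])
READ c @v1: history=[(1, 25), (2, 26)] -> pick v1 -> 25
READ b @v3: history=[] -> no version <= 3 -> NONE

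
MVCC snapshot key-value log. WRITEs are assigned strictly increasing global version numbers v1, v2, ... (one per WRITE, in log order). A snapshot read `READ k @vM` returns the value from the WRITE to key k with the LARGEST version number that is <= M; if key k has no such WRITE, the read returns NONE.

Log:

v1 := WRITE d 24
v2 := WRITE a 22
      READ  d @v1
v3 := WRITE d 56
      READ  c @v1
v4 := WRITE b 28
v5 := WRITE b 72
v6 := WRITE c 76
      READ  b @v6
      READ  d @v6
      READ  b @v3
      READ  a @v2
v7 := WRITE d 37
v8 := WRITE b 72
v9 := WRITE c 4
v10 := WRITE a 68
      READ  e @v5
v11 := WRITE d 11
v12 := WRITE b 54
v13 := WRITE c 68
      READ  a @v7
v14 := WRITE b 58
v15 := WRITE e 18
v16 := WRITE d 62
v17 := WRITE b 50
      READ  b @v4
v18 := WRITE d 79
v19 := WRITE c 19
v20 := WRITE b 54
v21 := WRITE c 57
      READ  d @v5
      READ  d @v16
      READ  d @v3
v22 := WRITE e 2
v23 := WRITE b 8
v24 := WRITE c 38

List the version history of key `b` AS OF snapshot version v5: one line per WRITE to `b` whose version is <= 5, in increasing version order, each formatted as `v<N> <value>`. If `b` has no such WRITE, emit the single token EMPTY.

Scan writes for key=b with version <= 5:
  v1 WRITE d 24 -> skip
  v2 WRITE a 22 -> skip
  v3 WRITE d 56 -> skip
  v4 WRITE b 28 -> keep
  v5 WRITE b 72 -> keep
  v6 WRITE c 76 -> skip
  v7 WRITE d 37 -> skip
  v8 WRITE b 72 -> drop (> snap)
  v9 WRITE c 4 -> skip
  v10 WRITE a 68 -> skip
  v11 WRITE d 11 -> skip
  v12 WRITE b 54 -> drop (> snap)
  v13 WRITE c 68 -> skip
  v14 WRITE b 58 -> drop (> snap)
  v15 WRITE e 18 -> skip
  v16 WRITE d 62 -> skip
  v17 WRITE b 50 -> drop (> snap)
  v18 WRITE d 79 -> skip
  v19 WRITE c 19 -> skip
  v20 WRITE b 54 -> drop (> snap)
  v21 WRITE c 57 -> skip
  v22 WRITE e 2 -> skip
  v23 WRITE b 8 -> drop (> snap)
  v24 WRITE c 38 -> skip
Collected: [(4, 28), (5, 72)]

Answer: v4 28
v5 72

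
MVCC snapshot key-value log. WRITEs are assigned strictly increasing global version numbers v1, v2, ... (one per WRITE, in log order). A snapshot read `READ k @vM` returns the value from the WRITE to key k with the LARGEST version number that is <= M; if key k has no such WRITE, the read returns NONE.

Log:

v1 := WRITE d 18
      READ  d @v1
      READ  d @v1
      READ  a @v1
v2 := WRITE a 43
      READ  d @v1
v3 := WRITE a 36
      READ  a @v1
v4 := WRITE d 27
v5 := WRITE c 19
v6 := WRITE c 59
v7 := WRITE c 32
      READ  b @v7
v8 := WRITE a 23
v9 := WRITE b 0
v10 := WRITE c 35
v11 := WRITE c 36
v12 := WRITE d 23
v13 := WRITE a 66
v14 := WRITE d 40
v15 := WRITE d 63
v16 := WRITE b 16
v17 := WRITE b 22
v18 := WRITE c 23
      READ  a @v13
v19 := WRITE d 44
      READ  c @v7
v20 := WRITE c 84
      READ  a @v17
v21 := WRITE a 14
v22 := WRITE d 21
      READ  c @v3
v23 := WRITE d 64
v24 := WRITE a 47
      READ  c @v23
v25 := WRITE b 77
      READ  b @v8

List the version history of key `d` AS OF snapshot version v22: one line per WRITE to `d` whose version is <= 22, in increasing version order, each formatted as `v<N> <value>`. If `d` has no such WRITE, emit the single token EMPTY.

Scan writes for key=d with version <= 22:
  v1 WRITE d 18 -> keep
  v2 WRITE a 43 -> skip
  v3 WRITE a 36 -> skip
  v4 WRITE d 27 -> keep
  v5 WRITE c 19 -> skip
  v6 WRITE c 59 -> skip
  v7 WRITE c 32 -> skip
  v8 WRITE a 23 -> skip
  v9 WRITE b 0 -> skip
  v10 WRITE c 35 -> skip
  v11 WRITE c 36 -> skip
  v12 WRITE d 23 -> keep
  v13 WRITE a 66 -> skip
  v14 WRITE d 40 -> keep
  v15 WRITE d 63 -> keep
  v16 WRITE b 16 -> skip
  v17 WRITE b 22 -> skip
  v18 WRITE c 23 -> skip
  v19 WRITE d 44 -> keep
  v20 WRITE c 84 -> skip
  v21 WRITE a 14 -> skip
  v22 WRITE d 21 -> keep
  v23 WRITE d 64 -> drop (> snap)
  v24 WRITE a 47 -> skip
  v25 WRITE b 77 -> skip
Collected: [(1, 18), (4, 27), (12, 23), (14, 40), (15, 63), (19, 44), (22, 21)]

Answer: v1 18
v4 27
v12 23
v14 40
v15 63
v19 44
v22 21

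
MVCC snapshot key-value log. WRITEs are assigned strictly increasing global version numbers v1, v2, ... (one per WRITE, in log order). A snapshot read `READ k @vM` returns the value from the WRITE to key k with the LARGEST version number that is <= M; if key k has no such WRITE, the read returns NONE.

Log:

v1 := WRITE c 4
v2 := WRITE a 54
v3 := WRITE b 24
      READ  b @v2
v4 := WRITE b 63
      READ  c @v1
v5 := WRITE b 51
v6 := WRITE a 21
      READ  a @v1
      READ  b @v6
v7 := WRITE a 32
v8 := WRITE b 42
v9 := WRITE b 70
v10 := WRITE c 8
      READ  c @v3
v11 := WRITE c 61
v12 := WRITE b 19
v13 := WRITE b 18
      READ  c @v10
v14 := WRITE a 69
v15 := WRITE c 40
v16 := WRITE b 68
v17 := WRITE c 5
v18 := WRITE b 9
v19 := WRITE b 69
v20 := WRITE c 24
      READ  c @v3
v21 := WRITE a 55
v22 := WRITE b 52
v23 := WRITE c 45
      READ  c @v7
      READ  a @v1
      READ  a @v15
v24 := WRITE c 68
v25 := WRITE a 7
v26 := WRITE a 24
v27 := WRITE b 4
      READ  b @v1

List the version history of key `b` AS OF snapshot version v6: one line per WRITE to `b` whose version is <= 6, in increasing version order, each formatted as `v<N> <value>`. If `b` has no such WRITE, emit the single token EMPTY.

Answer: v3 24
v4 63
v5 51

Derivation:
Scan writes for key=b with version <= 6:
  v1 WRITE c 4 -> skip
  v2 WRITE a 54 -> skip
  v3 WRITE b 24 -> keep
  v4 WRITE b 63 -> keep
  v5 WRITE b 51 -> keep
  v6 WRITE a 21 -> skip
  v7 WRITE a 32 -> skip
  v8 WRITE b 42 -> drop (> snap)
  v9 WRITE b 70 -> drop (> snap)
  v10 WRITE c 8 -> skip
  v11 WRITE c 61 -> skip
  v12 WRITE b 19 -> drop (> snap)
  v13 WRITE b 18 -> drop (> snap)
  v14 WRITE a 69 -> skip
  v15 WRITE c 40 -> skip
  v16 WRITE b 68 -> drop (> snap)
  v17 WRITE c 5 -> skip
  v18 WRITE b 9 -> drop (> snap)
  v19 WRITE b 69 -> drop (> snap)
  v20 WRITE c 24 -> skip
  v21 WRITE a 55 -> skip
  v22 WRITE b 52 -> drop (> snap)
  v23 WRITE c 45 -> skip
  v24 WRITE c 68 -> skip
  v25 WRITE a 7 -> skip
  v26 WRITE a 24 -> skip
  v27 WRITE b 4 -> drop (> snap)
Collected: [(3, 24), (4, 63), (5, 51)]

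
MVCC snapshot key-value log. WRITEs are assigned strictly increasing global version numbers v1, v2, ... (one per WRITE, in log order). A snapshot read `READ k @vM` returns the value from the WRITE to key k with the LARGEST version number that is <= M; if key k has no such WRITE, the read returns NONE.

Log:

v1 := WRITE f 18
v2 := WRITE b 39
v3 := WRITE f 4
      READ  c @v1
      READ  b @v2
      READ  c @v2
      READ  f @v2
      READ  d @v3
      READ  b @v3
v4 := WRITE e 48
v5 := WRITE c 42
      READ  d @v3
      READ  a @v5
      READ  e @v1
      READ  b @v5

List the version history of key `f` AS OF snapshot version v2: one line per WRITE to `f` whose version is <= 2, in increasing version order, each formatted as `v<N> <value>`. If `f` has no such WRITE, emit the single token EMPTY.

Answer: v1 18

Derivation:
Scan writes for key=f with version <= 2:
  v1 WRITE f 18 -> keep
  v2 WRITE b 39 -> skip
  v3 WRITE f 4 -> drop (> snap)
  v4 WRITE e 48 -> skip
  v5 WRITE c 42 -> skip
Collected: [(1, 18)]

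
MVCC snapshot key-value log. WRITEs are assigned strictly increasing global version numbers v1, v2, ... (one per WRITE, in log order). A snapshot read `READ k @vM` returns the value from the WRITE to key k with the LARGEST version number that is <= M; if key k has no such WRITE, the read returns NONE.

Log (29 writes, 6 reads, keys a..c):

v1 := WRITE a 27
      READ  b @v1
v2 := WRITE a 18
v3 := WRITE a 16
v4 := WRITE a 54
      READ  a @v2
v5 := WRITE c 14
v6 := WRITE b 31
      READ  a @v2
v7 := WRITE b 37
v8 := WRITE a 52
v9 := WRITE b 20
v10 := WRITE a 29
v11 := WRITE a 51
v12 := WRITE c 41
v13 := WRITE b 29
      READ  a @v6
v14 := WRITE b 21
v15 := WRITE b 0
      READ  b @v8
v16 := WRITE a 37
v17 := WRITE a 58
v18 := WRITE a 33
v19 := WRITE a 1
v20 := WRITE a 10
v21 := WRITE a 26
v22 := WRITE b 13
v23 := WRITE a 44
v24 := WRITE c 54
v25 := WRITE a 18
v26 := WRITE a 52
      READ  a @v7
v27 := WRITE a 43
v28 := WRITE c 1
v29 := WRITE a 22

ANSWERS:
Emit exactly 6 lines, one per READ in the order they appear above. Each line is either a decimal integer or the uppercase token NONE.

v1: WRITE a=27  (a history now [(1, 27)])
READ b @v1: history=[] -> no version <= 1 -> NONE
v2: WRITE a=18  (a history now [(1, 27), (2, 18)])
v3: WRITE a=16  (a history now [(1, 27), (2, 18), (3, 16)])
v4: WRITE a=54  (a history now [(1, 27), (2, 18), (3, 16), (4, 54)])
READ a @v2: history=[(1, 27), (2, 18), (3, 16), (4, 54)] -> pick v2 -> 18
v5: WRITE c=14  (c history now [(5, 14)])
v6: WRITE b=31  (b history now [(6, 31)])
READ a @v2: history=[(1, 27), (2, 18), (3, 16), (4, 54)] -> pick v2 -> 18
v7: WRITE b=37  (b history now [(6, 31), (7, 37)])
v8: WRITE a=52  (a history now [(1, 27), (2, 18), (3, 16), (4, 54), (8, 52)])
v9: WRITE b=20  (b history now [(6, 31), (7, 37), (9, 20)])
v10: WRITE a=29  (a history now [(1, 27), (2, 18), (3, 16), (4, 54), (8, 52), (10, 29)])
v11: WRITE a=51  (a history now [(1, 27), (2, 18), (3, 16), (4, 54), (8, 52), (10, 29), (11, 51)])
v12: WRITE c=41  (c history now [(5, 14), (12, 41)])
v13: WRITE b=29  (b history now [(6, 31), (7, 37), (9, 20), (13, 29)])
READ a @v6: history=[(1, 27), (2, 18), (3, 16), (4, 54), (8, 52), (10, 29), (11, 51)] -> pick v4 -> 54
v14: WRITE b=21  (b history now [(6, 31), (7, 37), (9, 20), (13, 29), (14, 21)])
v15: WRITE b=0  (b history now [(6, 31), (7, 37), (9, 20), (13, 29), (14, 21), (15, 0)])
READ b @v8: history=[(6, 31), (7, 37), (9, 20), (13, 29), (14, 21), (15, 0)] -> pick v7 -> 37
v16: WRITE a=37  (a history now [(1, 27), (2, 18), (3, 16), (4, 54), (8, 52), (10, 29), (11, 51), (16, 37)])
v17: WRITE a=58  (a history now [(1, 27), (2, 18), (3, 16), (4, 54), (8, 52), (10, 29), (11, 51), (16, 37), (17, 58)])
v18: WRITE a=33  (a history now [(1, 27), (2, 18), (3, 16), (4, 54), (8, 52), (10, 29), (11, 51), (16, 37), (17, 58), (18, 33)])
v19: WRITE a=1  (a history now [(1, 27), (2, 18), (3, 16), (4, 54), (8, 52), (10, 29), (11, 51), (16, 37), (17, 58), (18, 33), (19, 1)])
v20: WRITE a=10  (a history now [(1, 27), (2, 18), (3, 16), (4, 54), (8, 52), (10, 29), (11, 51), (16, 37), (17, 58), (18, 33), (19, 1), (20, 10)])
v21: WRITE a=26  (a history now [(1, 27), (2, 18), (3, 16), (4, 54), (8, 52), (10, 29), (11, 51), (16, 37), (17, 58), (18, 33), (19, 1), (20, 10), (21, 26)])
v22: WRITE b=13  (b history now [(6, 31), (7, 37), (9, 20), (13, 29), (14, 21), (15, 0), (22, 13)])
v23: WRITE a=44  (a history now [(1, 27), (2, 18), (3, 16), (4, 54), (8, 52), (10, 29), (11, 51), (16, 37), (17, 58), (18, 33), (19, 1), (20, 10), (21, 26), (23, 44)])
v24: WRITE c=54  (c history now [(5, 14), (12, 41), (24, 54)])
v25: WRITE a=18  (a history now [(1, 27), (2, 18), (3, 16), (4, 54), (8, 52), (10, 29), (11, 51), (16, 37), (17, 58), (18, 33), (19, 1), (20, 10), (21, 26), (23, 44), (25, 18)])
v26: WRITE a=52  (a history now [(1, 27), (2, 18), (3, 16), (4, 54), (8, 52), (10, 29), (11, 51), (16, 37), (17, 58), (18, 33), (19, 1), (20, 10), (21, 26), (23, 44), (25, 18), (26, 52)])
READ a @v7: history=[(1, 27), (2, 18), (3, 16), (4, 54), (8, 52), (10, 29), (11, 51), (16, 37), (17, 58), (18, 33), (19, 1), (20, 10), (21, 26), (23, 44), (25, 18), (26, 52)] -> pick v4 -> 54
v27: WRITE a=43  (a history now [(1, 27), (2, 18), (3, 16), (4, 54), (8, 52), (10, 29), (11, 51), (16, 37), (17, 58), (18, 33), (19, 1), (20, 10), (21, 26), (23, 44), (25, 18), (26, 52), (27, 43)])
v28: WRITE c=1  (c history now [(5, 14), (12, 41), (24, 54), (28, 1)])
v29: WRITE a=22  (a history now [(1, 27), (2, 18), (3, 16), (4, 54), (8, 52), (10, 29), (11, 51), (16, 37), (17, 58), (18, 33), (19, 1), (20, 10), (21, 26), (23, 44), (25, 18), (26, 52), (27, 43), (29, 22)])

Answer: NONE
18
18
54
37
54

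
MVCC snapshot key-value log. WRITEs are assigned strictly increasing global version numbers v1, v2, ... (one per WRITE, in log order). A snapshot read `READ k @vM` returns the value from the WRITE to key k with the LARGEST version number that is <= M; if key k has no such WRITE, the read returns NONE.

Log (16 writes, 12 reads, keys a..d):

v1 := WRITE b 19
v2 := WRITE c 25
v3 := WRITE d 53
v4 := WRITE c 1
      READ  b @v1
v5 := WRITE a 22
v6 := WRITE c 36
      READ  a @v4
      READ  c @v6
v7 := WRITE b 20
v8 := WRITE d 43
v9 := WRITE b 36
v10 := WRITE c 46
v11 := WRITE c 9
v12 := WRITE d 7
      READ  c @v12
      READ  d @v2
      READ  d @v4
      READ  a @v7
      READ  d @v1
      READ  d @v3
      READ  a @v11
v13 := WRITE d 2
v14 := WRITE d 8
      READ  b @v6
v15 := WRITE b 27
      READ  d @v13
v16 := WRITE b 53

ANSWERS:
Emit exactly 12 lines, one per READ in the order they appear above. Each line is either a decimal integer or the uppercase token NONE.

v1: WRITE b=19  (b history now [(1, 19)])
v2: WRITE c=25  (c history now [(2, 25)])
v3: WRITE d=53  (d history now [(3, 53)])
v4: WRITE c=1  (c history now [(2, 25), (4, 1)])
READ b @v1: history=[(1, 19)] -> pick v1 -> 19
v5: WRITE a=22  (a history now [(5, 22)])
v6: WRITE c=36  (c history now [(2, 25), (4, 1), (6, 36)])
READ a @v4: history=[(5, 22)] -> no version <= 4 -> NONE
READ c @v6: history=[(2, 25), (4, 1), (6, 36)] -> pick v6 -> 36
v7: WRITE b=20  (b history now [(1, 19), (7, 20)])
v8: WRITE d=43  (d history now [(3, 53), (8, 43)])
v9: WRITE b=36  (b history now [(1, 19), (7, 20), (9, 36)])
v10: WRITE c=46  (c history now [(2, 25), (4, 1), (6, 36), (10, 46)])
v11: WRITE c=9  (c history now [(2, 25), (4, 1), (6, 36), (10, 46), (11, 9)])
v12: WRITE d=7  (d history now [(3, 53), (8, 43), (12, 7)])
READ c @v12: history=[(2, 25), (4, 1), (6, 36), (10, 46), (11, 9)] -> pick v11 -> 9
READ d @v2: history=[(3, 53), (8, 43), (12, 7)] -> no version <= 2 -> NONE
READ d @v4: history=[(3, 53), (8, 43), (12, 7)] -> pick v3 -> 53
READ a @v7: history=[(5, 22)] -> pick v5 -> 22
READ d @v1: history=[(3, 53), (8, 43), (12, 7)] -> no version <= 1 -> NONE
READ d @v3: history=[(3, 53), (8, 43), (12, 7)] -> pick v3 -> 53
READ a @v11: history=[(5, 22)] -> pick v5 -> 22
v13: WRITE d=2  (d history now [(3, 53), (8, 43), (12, 7), (13, 2)])
v14: WRITE d=8  (d history now [(3, 53), (8, 43), (12, 7), (13, 2), (14, 8)])
READ b @v6: history=[(1, 19), (7, 20), (9, 36)] -> pick v1 -> 19
v15: WRITE b=27  (b history now [(1, 19), (7, 20), (9, 36), (15, 27)])
READ d @v13: history=[(3, 53), (8, 43), (12, 7), (13, 2), (14, 8)] -> pick v13 -> 2
v16: WRITE b=53  (b history now [(1, 19), (7, 20), (9, 36), (15, 27), (16, 53)])

Answer: 19
NONE
36
9
NONE
53
22
NONE
53
22
19
2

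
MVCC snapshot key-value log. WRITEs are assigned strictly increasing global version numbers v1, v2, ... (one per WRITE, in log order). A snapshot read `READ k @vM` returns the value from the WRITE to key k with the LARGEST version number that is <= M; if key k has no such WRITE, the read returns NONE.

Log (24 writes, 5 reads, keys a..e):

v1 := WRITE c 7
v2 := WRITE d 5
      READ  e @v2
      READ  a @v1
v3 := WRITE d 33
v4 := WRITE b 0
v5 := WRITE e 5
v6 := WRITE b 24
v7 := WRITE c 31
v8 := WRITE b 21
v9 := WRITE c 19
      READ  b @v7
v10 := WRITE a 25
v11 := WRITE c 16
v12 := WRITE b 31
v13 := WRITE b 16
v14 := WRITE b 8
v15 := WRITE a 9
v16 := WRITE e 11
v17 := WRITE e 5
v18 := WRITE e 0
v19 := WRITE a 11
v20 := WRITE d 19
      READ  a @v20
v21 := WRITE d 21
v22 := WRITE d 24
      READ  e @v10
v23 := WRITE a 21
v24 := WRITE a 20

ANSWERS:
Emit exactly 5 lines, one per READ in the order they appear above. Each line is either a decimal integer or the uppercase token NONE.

v1: WRITE c=7  (c history now [(1, 7)])
v2: WRITE d=5  (d history now [(2, 5)])
READ e @v2: history=[] -> no version <= 2 -> NONE
READ a @v1: history=[] -> no version <= 1 -> NONE
v3: WRITE d=33  (d history now [(2, 5), (3, 33)])
v4: WRITE b=0  (b history now [(4, 0)])
v5: WRITE e=5  (e history now [(5, 5)])
v6: WRITE b=24  (b history now [(4, 0), (6, 24)])
v7: WRITE c=31  (c history now [(1, 7), (7, 31)])
v8: WRITE b=21  (b history now [(4, 0), (6, 24), (8, 21)])
v9: WRITE c=19  (c history now [(1, 7), (7, 31), (9, 19)])
READ b @v7: history=[(4, 0), (6, 24), (8, 21)] -> pick v6 -> 24
v10: WRITE a=25  (a history now [(10, 25)])
v11: WRITE c=16  (c history now [(1, 7), (7, 31), (9, 19), (11, 16)])
v12: WRITE b=31  (b history now [(4, 0), (6, 24), (8, 21), (12, 31)])
v13: WRITE b=16  (b history now [(4, 0), (6, 24), (8, 21), (12, 31), (13, 16)])
v14: WRITE b=8  (b history now [(4, 0), (6, 24), (8, 21), (12, 31), (13, 16), (14, 8)])
v15: WRITE a=9  (a history now [(10, 25), (15, 9)])
v16: WRITE e=11  (e history now [(5, 5), (16, 11)])
v17: WRITE e=5  (e history now [(5, 5), (16, 11), (17, 5)])
v18: WRITE e=0  (e history now [(5, 5), (16, 11), (17, 5), (18, 0)])
v19: WRITE a=11  (a history now [(10, 25), (15, 9), (19, 11)])
v20: WRITE d=19  (d history now [(2, 5), (3, 33), (20, 19)])
READ a @v20: history=[(10, 25), (15, 9), (19, 11)] -> pick v19 -> 11
v21: WRITE d=21  (d history now [(2, 5), (3, 33), (20, 19), (21, 21)])
v22: WRITE d=24  (d history now [(2, 5), (3, 33), (20, 19), (21, 21), (22, 24)])
READ e @v10: history=[(5, 5), (16, 11), (17, 5), (18, 0)] -> pick v5 -> 5
v23: WRITE a=21  (a history now [(10, 25), (15, 9), (19, 11), (23, 21)])
v24: WRITE a=20  (a history now [(10, 25), (15, 9), (19, 11), (23, 21), (24, 20)])

Answer: NONE
NONE
24
11
5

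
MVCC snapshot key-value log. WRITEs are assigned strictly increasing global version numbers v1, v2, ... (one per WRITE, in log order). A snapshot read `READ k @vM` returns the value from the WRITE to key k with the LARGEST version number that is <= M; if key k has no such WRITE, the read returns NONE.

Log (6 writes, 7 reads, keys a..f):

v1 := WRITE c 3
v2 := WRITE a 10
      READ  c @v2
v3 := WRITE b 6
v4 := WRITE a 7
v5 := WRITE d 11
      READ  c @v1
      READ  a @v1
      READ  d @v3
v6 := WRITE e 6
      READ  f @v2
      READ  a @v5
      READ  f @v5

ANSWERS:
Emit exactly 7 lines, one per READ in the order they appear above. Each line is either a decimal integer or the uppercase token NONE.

v1: WRITE c=3  (c history now [(1, 3)])
v2: WRITE a=10  (a history now [(2, 10)])
READ c @v2: history=[(1, 3)] -> pick v1 -> 3
v3: WRITE b=6  (b history now [(3, 6)])
v4: WRITE a=7  (a history now [(2, 10), (4, 7)])
v5: WRITE d=11  (d history now [(5, 11)])
READ c @v1: history=[(1, 3)] -> pick v1 -> 3
READ a @v1: history=[(2, 10), (4, 7)] -> no version <= 1 -> NONE
READ d @v3: history=[(5, 11)] -> no version <= 3 -> NONE
v6: WRITE e=6  (e history now [(6, 6)])
READ f @v2: history=[] -> no version <= 2 -> NONE
READ a @v5: history=[(2, 10), (4, 7)] -> pick v4 -> 7
READ f @v5: history=[] -> no version <= 5 -> NONE

Answer: 3
3
NONE
NONE
NONE
7
NONE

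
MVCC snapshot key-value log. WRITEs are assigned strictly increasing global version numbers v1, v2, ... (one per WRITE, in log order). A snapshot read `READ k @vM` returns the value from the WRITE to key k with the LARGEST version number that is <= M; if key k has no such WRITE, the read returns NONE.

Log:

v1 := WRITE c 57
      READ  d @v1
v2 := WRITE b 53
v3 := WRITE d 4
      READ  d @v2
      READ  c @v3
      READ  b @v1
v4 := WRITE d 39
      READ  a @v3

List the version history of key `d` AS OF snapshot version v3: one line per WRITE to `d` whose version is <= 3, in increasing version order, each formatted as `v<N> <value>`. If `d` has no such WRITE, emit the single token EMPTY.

Scan writes for key=d with version <= 3:
  v1 WRITE c 57 -> skip
  v2 WRITE b 53 -> skip
  v3 WRITE d 4 -> keep
  v4 WRITE d 39 -> drop (> snap)
Collected: [(3, 4)]

Answer: v3 4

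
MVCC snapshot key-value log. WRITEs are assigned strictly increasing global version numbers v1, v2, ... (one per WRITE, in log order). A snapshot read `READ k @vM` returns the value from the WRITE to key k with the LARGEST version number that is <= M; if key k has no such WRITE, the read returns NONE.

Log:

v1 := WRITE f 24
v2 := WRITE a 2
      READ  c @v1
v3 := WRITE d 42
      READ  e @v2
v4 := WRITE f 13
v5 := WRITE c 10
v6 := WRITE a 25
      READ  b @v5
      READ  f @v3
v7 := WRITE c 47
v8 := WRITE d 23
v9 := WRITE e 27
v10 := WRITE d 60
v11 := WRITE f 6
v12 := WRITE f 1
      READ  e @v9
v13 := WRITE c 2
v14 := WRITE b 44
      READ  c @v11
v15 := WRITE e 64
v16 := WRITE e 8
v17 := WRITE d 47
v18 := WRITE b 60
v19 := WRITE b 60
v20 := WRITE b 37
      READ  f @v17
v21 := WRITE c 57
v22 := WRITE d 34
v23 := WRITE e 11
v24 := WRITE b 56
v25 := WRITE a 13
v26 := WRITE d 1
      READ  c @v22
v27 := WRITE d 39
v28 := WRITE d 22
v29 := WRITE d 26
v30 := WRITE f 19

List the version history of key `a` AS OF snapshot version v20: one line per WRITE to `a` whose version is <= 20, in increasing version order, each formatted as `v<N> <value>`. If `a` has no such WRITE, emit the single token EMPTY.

Scan writes for key=a with version <= 20:
  v1 WRITE f 24 -> skip
  v2 WRITE a 2 -> keep
  v3 WRITE d 42 -> skip
  v4 WRITE f 13 -> skip
  v5 WRITE c 10 -> skip
  v6 WRITE a 25 -> keep
  v7 WRITE c 47 -> skip
  v8 WRITE d 23 -> skip
  v9 WRITE e 27 -> skip
  v10 WRITE d 60 -> skip
  v11 WRITE f 6 -> skip
  v12 WRITE f 1 -> skip
  v13 WRITE c 2 -> skip
  v14 WRITE b 44 -> skip
  v15 WRITE e 64 -> skip
  v16 WRITE e 8 -> skip
  v17 WRITE d 47 -> skip
  v18 WRITE b 60 -> skip
  v19 WRITE b 60 -> skip
  v20 WRITE b 37 -> skip
  v21 WRITE c 57 -> skip
  v22 WRITE d 34 -> skip
  v23 WRITE e 11 -> skip
  v24 WRITE b 56 -> skip
  v25 WRITE a 13 -> drop (> snap)
  v26 WRITE d 1 -> skip
  v27 WRITE d 39 -> skip
  v28 WRITE d 22 -> skip
  v29 WRITE d 26 -> skip
  v30 WRITE f 19 -> skip
Collected: [(2, 2), (6, 25)]

Answer: v2 2
v6 25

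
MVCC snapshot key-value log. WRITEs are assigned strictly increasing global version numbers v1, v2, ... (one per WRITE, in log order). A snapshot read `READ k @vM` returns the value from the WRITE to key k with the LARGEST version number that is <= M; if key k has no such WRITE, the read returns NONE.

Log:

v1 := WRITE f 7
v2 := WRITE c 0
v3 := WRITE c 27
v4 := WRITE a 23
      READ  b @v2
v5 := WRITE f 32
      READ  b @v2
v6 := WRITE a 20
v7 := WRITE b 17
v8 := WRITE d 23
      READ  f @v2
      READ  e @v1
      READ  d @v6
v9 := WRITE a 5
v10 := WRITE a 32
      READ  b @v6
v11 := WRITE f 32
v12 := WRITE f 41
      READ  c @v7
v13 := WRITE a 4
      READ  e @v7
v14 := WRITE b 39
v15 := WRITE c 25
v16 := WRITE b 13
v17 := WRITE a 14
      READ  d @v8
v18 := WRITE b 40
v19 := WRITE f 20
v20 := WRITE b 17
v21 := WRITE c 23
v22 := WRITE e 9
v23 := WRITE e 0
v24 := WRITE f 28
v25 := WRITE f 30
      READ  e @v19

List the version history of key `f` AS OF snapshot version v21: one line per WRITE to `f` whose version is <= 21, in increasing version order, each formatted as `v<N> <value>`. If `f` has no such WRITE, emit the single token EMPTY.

Scan writes for key=f with version <= 21:
  v1 WRITE f 7 -> keep
  v2 WRITE c 0 -> skip
  v3 WRITE c 27 -> skip
  v4 WRITE a 23 -> skip
  v5 WRITE f 32 -> keep
  v6 WRITE a 20 -> skip
  v7 WRITE b 17 -> skip
  v8 WRITE d 23 -> skip
  v9 WRITE a 5 -> skip
  v10 WRITE a 32 -> skip
  v11 WRITE f 32 -> keep
  v12 WRITE f 41 -> keep
  v13 WRITE a 4 -> skip
  v14 WRITE b 39 -> skip
  v15 WRITE c 25 -> skip
  v16 WRITE b 13 -> skip
  v17 WRITE a 14 -> skip
  v18 WRITE b 40 -> skip
  v19 WRITE f 20 -> keep
  v20 WRITE b 17 -> skip
  v21 WRITE c 23 -> skip
  v22 WRITE e 9 -> skip
  v23 WRITE e 0 -> skip
  v24 WRITE f 28 -> drop (> snap)
  v25 WRITE f 30 -> drop (> snap)
Collected: [(1, 7), (5, 32), (11, 32), (12, 41), (19, 20)]

Answer: v1 7
v5 32
v11 32
v12 41
v19 20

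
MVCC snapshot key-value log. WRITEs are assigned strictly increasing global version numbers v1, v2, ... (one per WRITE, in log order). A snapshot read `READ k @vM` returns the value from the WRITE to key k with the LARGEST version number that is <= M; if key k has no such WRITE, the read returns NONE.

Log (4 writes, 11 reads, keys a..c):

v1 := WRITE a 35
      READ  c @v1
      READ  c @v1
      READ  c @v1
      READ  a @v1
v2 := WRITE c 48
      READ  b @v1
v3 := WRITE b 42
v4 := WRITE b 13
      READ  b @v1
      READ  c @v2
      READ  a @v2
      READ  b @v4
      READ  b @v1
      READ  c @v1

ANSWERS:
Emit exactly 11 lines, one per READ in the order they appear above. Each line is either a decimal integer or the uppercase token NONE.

Answer: NONE
NONE
NONE
35
NONE
NONE
48
35
13
NONE
NONE

Derivation:
v1: WRITE a=35  (a history now [(1, 35)])
READ c @v1: history=[] -> no version <= 1 -> NONE
READ c @v1: history=[] -> no version <= 1 -> NONE
READ c @v1: history=[] -> no version <= 1 -> NONE
READ a @v1: history=[(1, 35)] -> pick v1 -> 35
v2: WRITE c=48  (c history now [(2, 48)])
READ b @v1: history=[] -> no version <= 1 -> NONE
v3: WRITE b=42  (b history now [(3, 42)])
v4: WRITE b=13  (b history now [(3, 42), (4, 13)])
READ b @v1: history=[(3, 42), (4, 13)] -> no version <= 1 -> NONE
READ c @v2: history=[(2, 48)] -> pick v2 -> 48
READ a @v2: history=[(1, 35)] -> pick v1 -> 35
READ b @v4: history=[(3, 42), (4, 13)] -> pick v4 -> 13
READ b @v1: history=[(3, 42), (4, 13)] -> no version <= 1 -> NONE
READ c @v1: history=[(2, 48)] -> no version <= 1 -> NONE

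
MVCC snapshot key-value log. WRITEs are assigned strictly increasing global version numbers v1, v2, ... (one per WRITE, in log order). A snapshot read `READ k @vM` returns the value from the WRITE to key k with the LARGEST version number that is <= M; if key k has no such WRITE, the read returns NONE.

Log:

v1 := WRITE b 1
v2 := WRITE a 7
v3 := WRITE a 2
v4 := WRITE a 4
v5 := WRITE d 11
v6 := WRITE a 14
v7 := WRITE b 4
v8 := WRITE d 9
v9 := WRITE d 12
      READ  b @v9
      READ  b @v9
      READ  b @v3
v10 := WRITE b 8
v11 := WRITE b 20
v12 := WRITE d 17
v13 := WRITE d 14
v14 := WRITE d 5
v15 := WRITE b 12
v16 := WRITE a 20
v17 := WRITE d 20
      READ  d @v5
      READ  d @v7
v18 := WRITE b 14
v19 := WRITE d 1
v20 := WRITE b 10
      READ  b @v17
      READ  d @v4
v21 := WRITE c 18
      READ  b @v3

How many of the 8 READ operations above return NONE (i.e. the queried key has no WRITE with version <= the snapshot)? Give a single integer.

v1: WRITE b=1  (b history now [(1, 1)])
v2: WRITE a=7  (a history now [(2, 7)])
v3: WRITE a=2  (a history now [(2, 7), (3, 2)])
v4: WRITE a=4  (a history now [(2, 7), (3, 2), (4, 4)])
v5: WRITE d=11  (d history now [(5, 11)])
v6: WRITE a=14  (a history now [(2, 7), (3, 2), (4, 4), (6, 14)])
v7: WRITE b=4  (b history now [(1, 1), (7, 4)])
v8: WRITE d=9  (d history now [(5, 11), (8, 9)])
v9: WRITE d=12  (d history now [(5, 11), (8, 9), (9, 12)])
READ b @v9: history=[(1, 1), (7, 4)] -> pick v7 -> 4
READ b @v9: history=[(1, 1), (7, 4)] -> pick v7 -> 4
READ b @v3: history=[(1, 1), (7, 4)] -> pick v1 -> 1
v10: WRITE b=8  (b history now [(1, 1), (7, 4), (10, 8)])
v11: WRITE b=20  (b history now [(1, 1), (7, 4), (10, 8), (11, 20)])
v12: WRITE d=17  (d history now [(5, 11), (8, 9), (9, 12), (12, 17)])
v13: WRITE d=14  (d history now [(5, 11), (8, 9), (9, 12), (12, 17), (13, 14)])
v14: WRITE d=5  (d history now [(5, 11), (8, 9), (9, 12), (12, 17), (13, 14), (14, 5)])
v15: WRITE b=12  (b history now [(1, 1), (7, 4), (10, 8), (11, 20), (15, 12)])
v16: WRITE a=20  (a history now [(2, 7), (3, 2), (4, 4), (6, 14), (16, 20)])
v17: WRITE d=20  (d history now [(5, 11), (8, 9), (9, 12), (12, 17), (13, 14), (14, 5), (17, 20)])
READ d @v5: history=[(5, 11), (8, 9), (9, 12), (12, 17), (13, 14), (14, 5), (17, 20)] -> pick v5 -> 11
READ d @v7: history=[(5, 11), (8, 9), (9, 12), (12, 17), (13, 14), (14, 5), (17, 20)] -> pick v5 -> 11
v18: WRITE b=14  (b history now [(1, 1), (7, 4), (10, 8), (11, 20), (15, 12), (18, 14)])
v19: WRITE d=1  (d history now [(5, 11), (8, 9), (9, 12), (12, 17), (13, 14), (14, 5), (17, 20), (19, 1)])
v20: WRITE b=10  (b history now [(1, 1), (7, 4), (10, 8), (11, 20), (15, 12), (18, 14), (20, 10)])
READ b @v17: history=[(1, 1), (7, 4), (10, 8), (11, 20), (15, 12), (18, 14), (20, 10)] -> pick v15 -> 12
READ d @v4: history=[(5, 11), (8, 9), (9, 12), (12, 17), (13, 14), (14, 5), (17, 20), (19, 1)] -> no version <= 4 -> NONE
v21: WRITE c=18  (c history now [(21, 18)])
READ b @v3: history=[(1, 1), (7, 4), (10, 8), (11, 20), (15, 12), (18, 14), (20, 10)] -> pick v1 -> 1
Read results in order: ['4', '4', '1', '11', '11', '12', 'NONE', '1']
NONE count = 1

Answer: 1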